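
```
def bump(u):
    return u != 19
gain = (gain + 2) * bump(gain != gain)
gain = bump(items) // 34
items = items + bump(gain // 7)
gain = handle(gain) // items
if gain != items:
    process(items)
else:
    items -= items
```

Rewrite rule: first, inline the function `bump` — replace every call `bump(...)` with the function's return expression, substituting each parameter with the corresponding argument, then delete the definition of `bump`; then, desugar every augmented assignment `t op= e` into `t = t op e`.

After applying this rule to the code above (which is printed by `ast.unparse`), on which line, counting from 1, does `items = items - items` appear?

8

Transformed code:
gain = (gain + 2) * ((gain != gain) != 19)
gain = (items != 19) // 34
items = items + (gain // 7 != 19)
gain = handle(gain) // items
if gain != items:
    process(items)
else:
    items = items - items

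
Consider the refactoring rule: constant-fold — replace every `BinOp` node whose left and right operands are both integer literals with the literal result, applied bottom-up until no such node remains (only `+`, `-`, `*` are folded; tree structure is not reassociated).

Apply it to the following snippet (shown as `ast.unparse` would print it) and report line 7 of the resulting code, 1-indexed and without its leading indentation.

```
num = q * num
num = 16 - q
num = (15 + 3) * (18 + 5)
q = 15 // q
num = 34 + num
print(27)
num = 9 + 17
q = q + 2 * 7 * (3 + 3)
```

num = 26

Transformed code:
num = q * num
num = 16 - q
num = 414
q = 15 // q
num = 34 + num
print(27)
num = 26
q = q + 84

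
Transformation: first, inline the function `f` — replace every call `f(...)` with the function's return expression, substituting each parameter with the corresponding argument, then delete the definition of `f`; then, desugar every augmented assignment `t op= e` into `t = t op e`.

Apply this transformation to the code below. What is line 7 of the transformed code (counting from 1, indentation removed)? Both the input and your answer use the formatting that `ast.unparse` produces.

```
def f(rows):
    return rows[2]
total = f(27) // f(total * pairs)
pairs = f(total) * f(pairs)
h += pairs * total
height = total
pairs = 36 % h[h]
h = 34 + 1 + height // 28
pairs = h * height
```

pairs = h * height

Transformed code:
total = 27[2] // (total * pairs)[2]
pairs = total[2] * pairs[2]
h = h + pairs * total
height = total
pairs = 36 % h[h]
h = 34 + 1 + height // 28
pairs = h * height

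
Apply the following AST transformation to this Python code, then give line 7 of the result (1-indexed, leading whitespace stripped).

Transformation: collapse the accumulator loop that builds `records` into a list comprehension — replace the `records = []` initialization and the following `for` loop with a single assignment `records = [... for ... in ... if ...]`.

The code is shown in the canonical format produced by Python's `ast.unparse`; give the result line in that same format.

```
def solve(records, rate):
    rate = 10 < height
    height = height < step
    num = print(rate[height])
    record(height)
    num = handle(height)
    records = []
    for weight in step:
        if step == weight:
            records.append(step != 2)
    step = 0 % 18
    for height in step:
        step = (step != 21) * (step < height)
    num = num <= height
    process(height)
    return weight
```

Transformed code:
def solve(records, rate):
    rate = 10 < height
    height = height < step
    num = print(rate[height])
    record(height)
    num = handle(height)
    records = [step != 2 for weight in step if step == weight]
    step = 0 % 18
    for height in step:
        step = (step != 21) * (step < height)
    num = num <= height
    process(height)
    return weight

records = [step != 2 for weight in step if step == weight]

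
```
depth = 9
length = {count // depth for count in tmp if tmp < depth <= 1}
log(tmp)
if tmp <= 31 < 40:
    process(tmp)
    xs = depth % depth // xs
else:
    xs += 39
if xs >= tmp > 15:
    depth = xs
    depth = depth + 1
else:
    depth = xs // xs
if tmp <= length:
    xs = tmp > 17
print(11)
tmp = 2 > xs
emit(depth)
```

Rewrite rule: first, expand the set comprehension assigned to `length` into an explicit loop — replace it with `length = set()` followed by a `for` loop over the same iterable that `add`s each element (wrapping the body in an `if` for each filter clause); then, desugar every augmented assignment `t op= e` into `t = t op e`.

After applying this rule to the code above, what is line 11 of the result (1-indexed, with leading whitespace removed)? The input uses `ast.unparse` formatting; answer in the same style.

xs = xs + 39

Transformed code:
depth = 9
length = set()
for count in tmp:
    if tmp < depth <= 1:
        length.add(count // depth)
log(tmp)
if tmp <= 31 < 40:
    process(tmp)
    xs = depth % depth // xs
else:
    xs = xs + 39
if xs >= tmp > 15:
    depth = xs
    depth = depth + 1
else:
    depth = xs // xs
if tmp <= length:
    xs = tmp > 17
print(11)
tmp = 2 > xs
emit(depth)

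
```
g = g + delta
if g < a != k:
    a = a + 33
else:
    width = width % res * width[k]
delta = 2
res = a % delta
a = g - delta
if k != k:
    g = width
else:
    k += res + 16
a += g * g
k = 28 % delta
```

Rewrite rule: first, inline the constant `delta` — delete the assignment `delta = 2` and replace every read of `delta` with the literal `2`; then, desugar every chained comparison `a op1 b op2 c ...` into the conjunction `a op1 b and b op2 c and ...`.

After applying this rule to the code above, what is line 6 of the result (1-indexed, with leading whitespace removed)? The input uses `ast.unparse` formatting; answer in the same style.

res = a % 2

Transformed code:
g = g + 2
if g < a and a != k:
    a = a + 33
else:
    width = width % res * width[k]
res = a % 2
a = g - 2
if k != k:
    g = width
else:
    k += res + 16
a += g * g
k = 28 % 2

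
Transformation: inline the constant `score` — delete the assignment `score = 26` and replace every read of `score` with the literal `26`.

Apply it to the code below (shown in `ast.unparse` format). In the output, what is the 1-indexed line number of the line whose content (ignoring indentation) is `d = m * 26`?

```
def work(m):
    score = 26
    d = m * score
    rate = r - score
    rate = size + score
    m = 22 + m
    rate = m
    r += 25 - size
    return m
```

Transformed code:
def work(m):
    d = m * 26
    rate = r - 26
    rate = size + 26
    m = 22 + m
    rate = m
    r += 25 - size
    return m

2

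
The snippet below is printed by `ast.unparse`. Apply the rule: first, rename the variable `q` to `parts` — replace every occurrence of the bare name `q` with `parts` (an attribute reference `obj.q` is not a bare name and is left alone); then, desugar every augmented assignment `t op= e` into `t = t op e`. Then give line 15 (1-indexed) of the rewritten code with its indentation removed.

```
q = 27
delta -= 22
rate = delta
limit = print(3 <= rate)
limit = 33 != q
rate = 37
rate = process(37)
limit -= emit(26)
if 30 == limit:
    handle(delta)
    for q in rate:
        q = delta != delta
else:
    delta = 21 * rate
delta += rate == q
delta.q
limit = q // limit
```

delta = delta + (rate == parts)

Transformed code:
parts = 27
delta = delta - 22
rate = delta
limit = print(3 <= rate)
limit = 33 != parts
rate = 37
rate = process(37)
limit = limit - emit(26)
if 30 == limit:
    handle(delta)
    for parts in rate:
        parts = delta != delta
else:
    delta = 21 * rate
delta = delta + (rate == parts)
delta.q
limit = parts // limit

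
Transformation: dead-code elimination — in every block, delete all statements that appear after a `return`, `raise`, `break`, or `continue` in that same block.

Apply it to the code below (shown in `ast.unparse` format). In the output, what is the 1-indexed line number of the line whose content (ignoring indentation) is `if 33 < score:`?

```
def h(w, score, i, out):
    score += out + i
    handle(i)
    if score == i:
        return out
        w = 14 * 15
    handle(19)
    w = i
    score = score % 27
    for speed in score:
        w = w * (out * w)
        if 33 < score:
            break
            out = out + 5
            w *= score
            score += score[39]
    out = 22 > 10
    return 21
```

Transformed code:
def h(w, score, i, out):
    score += out + i
    handle(i)
    if score == i:
        return out
    handle(19)
    w = i
    score = score % 27
    for speed in score:
        w = w * (out * w)
        if 33 < score:
            break
    out = 22 > 10
    return 21

11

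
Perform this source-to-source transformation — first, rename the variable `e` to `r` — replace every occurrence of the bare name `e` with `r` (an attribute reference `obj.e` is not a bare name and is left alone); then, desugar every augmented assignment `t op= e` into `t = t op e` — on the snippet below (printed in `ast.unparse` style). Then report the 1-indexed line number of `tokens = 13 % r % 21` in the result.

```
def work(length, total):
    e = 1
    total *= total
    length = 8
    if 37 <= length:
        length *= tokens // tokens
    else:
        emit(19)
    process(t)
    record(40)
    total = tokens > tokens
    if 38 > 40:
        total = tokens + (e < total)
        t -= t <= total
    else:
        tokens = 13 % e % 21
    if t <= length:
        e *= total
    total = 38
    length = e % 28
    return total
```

Transformed code:
def work(length, total):
    r = 1
    total = total * total
    length = 8
    if 37 <= length:
        length = length * (tokens // tokens)
    else:
        emit(19)
    process(t)
    record(40)
    total = tokens > tokens
    if 38 > 40:
        total = tokens + (r < total)
        t = t - (t <= total)
    else:
        tokens = 13 % r % 21
    if t <= length:
        r = r * total
    total = 38
    length = r % 28
    return total

16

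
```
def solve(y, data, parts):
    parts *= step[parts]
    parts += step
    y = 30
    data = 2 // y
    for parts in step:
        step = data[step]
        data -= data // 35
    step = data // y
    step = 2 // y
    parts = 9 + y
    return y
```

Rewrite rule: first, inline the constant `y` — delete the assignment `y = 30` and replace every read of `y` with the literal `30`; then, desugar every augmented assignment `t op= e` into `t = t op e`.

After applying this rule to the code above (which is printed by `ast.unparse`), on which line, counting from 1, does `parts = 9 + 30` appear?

10

Transformed code:
def solve(y, data, parts):
    parts = parts * step[parts]
    parts = parts + step
    data = 2 // 30
    for parts in step:
        step = data[step]
        data = data - data // 35
    step = data // 30
    step = 2 // 30
    parts = 9 + 30
    return 30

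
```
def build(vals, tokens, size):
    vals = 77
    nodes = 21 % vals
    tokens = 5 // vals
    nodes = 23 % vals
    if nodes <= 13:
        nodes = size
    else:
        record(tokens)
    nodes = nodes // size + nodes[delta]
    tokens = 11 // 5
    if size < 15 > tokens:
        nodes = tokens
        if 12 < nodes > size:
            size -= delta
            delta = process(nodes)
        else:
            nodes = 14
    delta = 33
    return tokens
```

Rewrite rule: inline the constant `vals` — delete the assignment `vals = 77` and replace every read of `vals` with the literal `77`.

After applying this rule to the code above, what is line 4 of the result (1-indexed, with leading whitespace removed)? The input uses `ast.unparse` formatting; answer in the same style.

Transformed code:
def build(vals, tokens, size):
    nodes = 21 % 77
    tokens = 5 // 77
    nodes = 23 % 77
    if nodes <= 13:
        nodes = size
    else:
        record(tokens)
    nodes = nodes // size + nodes[delta]
    tokens = 11 // 5
    if size < 15 > tokens:
        nodes = tokens
        if 12 < nodes > size:
            size -= delta
            delta = process(nodes)
        else:
            nodes = 14
    delta = 33
    return tokens

nodes = 23 % 77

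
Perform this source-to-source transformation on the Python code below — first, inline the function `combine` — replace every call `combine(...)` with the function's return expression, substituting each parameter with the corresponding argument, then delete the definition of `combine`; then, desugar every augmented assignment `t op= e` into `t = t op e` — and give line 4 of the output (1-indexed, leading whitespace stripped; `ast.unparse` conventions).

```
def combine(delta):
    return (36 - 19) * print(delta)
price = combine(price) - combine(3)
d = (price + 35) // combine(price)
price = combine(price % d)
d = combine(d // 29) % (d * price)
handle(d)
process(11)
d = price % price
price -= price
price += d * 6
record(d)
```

Transformed code:
price = (36 - 19) * print(price) - (36 - 19) * print(3)
d = (price + 35) // ((36 - 19) * print(price))
price = (36 - 19) * print(price % d)
d = (36 - 19) * print(d // 29) % (d * price)
handle(d)
process(11)
d = price % price
price = price - price
price = price + d * 6
record(d)

d = (36 - 19) * print(d // 29) % (d * price)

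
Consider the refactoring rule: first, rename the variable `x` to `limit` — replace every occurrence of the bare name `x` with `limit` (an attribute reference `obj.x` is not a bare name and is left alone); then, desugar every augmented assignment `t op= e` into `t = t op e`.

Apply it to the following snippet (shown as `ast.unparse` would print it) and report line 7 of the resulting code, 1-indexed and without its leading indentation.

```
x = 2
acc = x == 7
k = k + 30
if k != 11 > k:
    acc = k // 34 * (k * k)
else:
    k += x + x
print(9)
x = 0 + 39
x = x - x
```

Transformed code:
limit = 2
acc = limit == 7
k = k + 30
if k != 11 > k:
    acc = k // 34 * (k * k)
else:
    k = k + (limit + limit)
print(9)
limit = 0 + 39
limit = limit - limit

k = k + (limit + limit)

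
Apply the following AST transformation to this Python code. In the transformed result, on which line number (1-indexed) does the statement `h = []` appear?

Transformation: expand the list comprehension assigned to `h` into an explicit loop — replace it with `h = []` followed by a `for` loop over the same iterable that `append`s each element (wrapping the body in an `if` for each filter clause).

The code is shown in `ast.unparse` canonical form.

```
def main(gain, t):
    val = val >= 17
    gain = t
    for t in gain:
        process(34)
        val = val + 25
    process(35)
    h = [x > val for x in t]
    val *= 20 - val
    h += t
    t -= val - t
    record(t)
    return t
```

Transformed code:
def main(gain, t):
    val = val >= 17
    gain = t
    for t in gain:
        process(34)
        val = val + 25
    process(35)
    h = []
    for x in t:
        h.append(x > val)
    val *= 20 - val
    h += t
    t -= val - t
    record(t)
    return t

8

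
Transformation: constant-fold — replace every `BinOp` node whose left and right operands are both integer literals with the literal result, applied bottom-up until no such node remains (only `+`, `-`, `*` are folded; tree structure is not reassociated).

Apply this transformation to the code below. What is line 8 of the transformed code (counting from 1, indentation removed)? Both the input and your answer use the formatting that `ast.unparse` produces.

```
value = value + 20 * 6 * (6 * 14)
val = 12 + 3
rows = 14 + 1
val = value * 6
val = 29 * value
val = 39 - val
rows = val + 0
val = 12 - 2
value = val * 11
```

val = 10

Transformed code:
value = value + 10080
val = 15
rows = 15
val = value * 6
val = 29 * value
val = 39 - val
rows = val + 0
val = 10
value = val * 11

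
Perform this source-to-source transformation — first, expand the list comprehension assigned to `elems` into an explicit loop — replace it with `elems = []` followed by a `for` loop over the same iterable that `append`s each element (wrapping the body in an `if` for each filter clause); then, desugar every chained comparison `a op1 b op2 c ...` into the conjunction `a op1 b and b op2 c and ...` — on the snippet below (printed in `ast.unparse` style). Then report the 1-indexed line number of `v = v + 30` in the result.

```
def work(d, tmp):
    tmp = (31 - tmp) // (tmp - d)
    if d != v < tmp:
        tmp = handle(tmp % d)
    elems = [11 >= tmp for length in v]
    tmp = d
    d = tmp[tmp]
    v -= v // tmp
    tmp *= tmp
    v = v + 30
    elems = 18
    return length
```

Transformed code:
def work(d, tmp):
    tmp = (31 - tmp) // (tmp - d)
    if d != v and v < tmp:
        tmp = handle(tmp % d)
    elems = []
    for length in v:
        elems.append(11 >= tmp)
    tmp = d
    d = tmp[tmp]
    v -= v // tmp
    tmp *= tmp
    v = v + 30
    elems = 18
    return length

12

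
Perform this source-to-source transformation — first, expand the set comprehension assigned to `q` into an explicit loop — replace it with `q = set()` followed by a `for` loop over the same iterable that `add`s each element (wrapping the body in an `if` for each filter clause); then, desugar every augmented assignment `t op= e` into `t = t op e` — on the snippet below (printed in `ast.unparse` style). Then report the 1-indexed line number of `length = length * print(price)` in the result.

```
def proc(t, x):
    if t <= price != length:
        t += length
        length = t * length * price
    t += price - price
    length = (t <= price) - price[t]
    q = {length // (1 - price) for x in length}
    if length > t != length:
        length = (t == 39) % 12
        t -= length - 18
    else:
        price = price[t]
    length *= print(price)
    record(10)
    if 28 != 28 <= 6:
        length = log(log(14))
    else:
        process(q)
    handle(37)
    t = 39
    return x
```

15

Transformed code:
def proc(t, x):
    if t <= price != length:
        t = t + length
        length = t * length * price
    t = t + (price - price)
    length = (t <= price) - price[t]
    q = set()
    for x in length:
        q.add(length // (1 - price))
    if length > t != length:
        length = (t == 39) % 12
        t = t - (length - 18)
    else:
        price = price[t]
    length = length * print(price)
    record(10)
    if 28 != 28 <= 6:
        length = log(log(14))
    else:
        process(q)
    handle(37)
    t = 39
    return x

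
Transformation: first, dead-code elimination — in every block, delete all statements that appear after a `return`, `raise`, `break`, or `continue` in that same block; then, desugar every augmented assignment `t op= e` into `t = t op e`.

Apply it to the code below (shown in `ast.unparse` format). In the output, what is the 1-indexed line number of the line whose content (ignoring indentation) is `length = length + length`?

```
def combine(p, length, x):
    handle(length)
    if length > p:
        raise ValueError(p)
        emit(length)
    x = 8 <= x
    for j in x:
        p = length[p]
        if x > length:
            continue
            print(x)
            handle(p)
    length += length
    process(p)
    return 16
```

10

Transformed code:
def combine(p, length, x):
    handle(length)
    if length > p:
        raise ValueError(p)
    x = 8 <= x
    for j in x:
        p = length[p]
        if x > length:
            continue
    length = length + length
    process(p)
    return 16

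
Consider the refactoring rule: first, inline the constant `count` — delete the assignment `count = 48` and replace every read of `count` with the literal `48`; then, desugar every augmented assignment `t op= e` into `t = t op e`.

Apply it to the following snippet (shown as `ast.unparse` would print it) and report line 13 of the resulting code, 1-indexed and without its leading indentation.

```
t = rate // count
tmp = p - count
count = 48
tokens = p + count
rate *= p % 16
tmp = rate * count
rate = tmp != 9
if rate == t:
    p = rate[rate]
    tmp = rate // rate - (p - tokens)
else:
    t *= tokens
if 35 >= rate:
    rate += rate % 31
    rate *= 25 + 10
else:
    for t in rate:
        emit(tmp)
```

rate = rate + rate % 31

Transformed code:
t = rate // 48
tmp = p - 48
tokens = p + 48
rate = rate * (p % 16)
tmp = rate * 48
rate = tmp != 9
if rate == t:
    p = rate[rate]
    tmp = rate // rate - (p - tokens)
else:
    t = t * tokens
if 35 >= rate:
    rate = rate + rate % 31
    rate = rate * (25 + 10)
else:
    for t in rate:
        emit(tmp)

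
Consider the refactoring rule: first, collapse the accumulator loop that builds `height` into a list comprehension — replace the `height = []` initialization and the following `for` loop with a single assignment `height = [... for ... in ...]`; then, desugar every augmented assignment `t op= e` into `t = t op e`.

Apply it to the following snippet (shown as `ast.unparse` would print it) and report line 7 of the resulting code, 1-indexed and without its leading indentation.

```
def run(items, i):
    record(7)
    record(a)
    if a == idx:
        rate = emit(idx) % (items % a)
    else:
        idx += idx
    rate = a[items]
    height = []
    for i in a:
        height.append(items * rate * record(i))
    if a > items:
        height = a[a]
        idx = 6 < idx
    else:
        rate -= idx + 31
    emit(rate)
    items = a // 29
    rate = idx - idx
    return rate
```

idx = idx + idx

Transformed code:
def run(items, i):
    record(7)
    record(a)
    if a == idx:
        rate = emit(idx) % (items % a)
    else:
        idx = idx + idx
    rate = a[items]
    height = [items * rate * record(i) for i in a]
    if a > items:
        height = a[a]
        idx = 6 < idx
    else:
        rate = rate - (idx + 31)
    emit(rate)
    items = a // 29
    rate = idx - idx
    return rate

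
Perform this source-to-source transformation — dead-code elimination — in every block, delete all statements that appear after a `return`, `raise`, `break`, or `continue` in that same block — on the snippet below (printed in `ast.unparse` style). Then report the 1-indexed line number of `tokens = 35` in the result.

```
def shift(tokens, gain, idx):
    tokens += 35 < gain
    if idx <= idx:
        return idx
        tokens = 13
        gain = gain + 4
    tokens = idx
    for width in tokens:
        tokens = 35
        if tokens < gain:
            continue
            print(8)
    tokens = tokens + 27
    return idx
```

Transformed code:
def shift(tokens, gain, idx):
    tokens += 35 < gain
    if idx <= idx:
        return idx
    tokens = idx
    for width in tokens:
        tokens = 35
        if tokens < gain:
            continue
    tokens = tokens + 27
    return idx

7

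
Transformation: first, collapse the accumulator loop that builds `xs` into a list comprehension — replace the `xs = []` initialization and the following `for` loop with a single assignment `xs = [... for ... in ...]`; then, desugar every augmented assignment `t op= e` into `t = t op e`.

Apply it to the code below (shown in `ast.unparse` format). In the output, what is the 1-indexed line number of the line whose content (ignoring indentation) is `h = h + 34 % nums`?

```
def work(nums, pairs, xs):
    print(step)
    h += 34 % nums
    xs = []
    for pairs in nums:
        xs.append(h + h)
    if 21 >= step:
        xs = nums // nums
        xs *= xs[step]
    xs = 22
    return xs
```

3

Transformed code:
def work(nums, pairs, xs):
    print(step)
    h = h + 34 % nums
    xs = [h + h for pairs in nums]
    if 21 >= step:
        xs = nums // nums
        xs = xs * xs[step]
    xs = 22
    return xs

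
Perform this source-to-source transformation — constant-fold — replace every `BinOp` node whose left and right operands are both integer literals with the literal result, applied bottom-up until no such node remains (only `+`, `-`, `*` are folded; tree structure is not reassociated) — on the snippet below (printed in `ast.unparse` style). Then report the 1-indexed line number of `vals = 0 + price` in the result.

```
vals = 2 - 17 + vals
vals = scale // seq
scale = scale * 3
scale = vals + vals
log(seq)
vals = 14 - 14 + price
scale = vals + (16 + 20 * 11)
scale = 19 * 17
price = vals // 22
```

6

Transformed code:
vals = -15 + vals
vals = scale // seq
scale = scale * 3
scale = vals + vals
log(seq)
vals = 0 + price
scale = vals + 236
scale = 323
price = vals // 22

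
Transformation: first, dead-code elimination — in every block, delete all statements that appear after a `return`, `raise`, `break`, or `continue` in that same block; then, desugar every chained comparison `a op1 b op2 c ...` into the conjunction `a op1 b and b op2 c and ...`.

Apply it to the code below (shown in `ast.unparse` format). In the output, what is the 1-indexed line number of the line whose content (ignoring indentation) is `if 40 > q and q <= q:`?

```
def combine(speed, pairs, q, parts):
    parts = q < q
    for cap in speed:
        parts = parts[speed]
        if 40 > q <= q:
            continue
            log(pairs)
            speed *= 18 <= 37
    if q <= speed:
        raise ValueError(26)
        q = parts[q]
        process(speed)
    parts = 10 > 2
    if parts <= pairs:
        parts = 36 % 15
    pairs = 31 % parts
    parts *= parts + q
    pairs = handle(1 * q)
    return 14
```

5

Transformed code:
def combine(speed, pairs, q, parts):
    parts = q < q
    for cap in speed:
        parts = parts[speed]
        if 40 > q and q <= q:
            continue
    if q <= speed:
        raise ValueError(26)
    parts = 10 > 2
    if parts <= pairs:
        parts = 36 % 15
    pairs = 31 % parts
    parts *= parts + q
    pairs = handle(1 * q)
    return 14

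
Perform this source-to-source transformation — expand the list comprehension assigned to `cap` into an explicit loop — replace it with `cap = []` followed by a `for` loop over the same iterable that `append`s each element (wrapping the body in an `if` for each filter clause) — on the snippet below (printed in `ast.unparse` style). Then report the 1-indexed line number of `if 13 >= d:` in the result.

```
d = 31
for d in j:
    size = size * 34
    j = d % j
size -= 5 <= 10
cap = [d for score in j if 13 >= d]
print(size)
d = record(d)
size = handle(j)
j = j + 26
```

Transformed code:
d = 31
for d in j:
    size = size * 34
    j = d % j
size -= 5 <= 10
cap = []
for score in j:
    if 13 >= d:
        cap.append(d)
print(size)
d = record(d)
size = handle(j)
j = j + 26

8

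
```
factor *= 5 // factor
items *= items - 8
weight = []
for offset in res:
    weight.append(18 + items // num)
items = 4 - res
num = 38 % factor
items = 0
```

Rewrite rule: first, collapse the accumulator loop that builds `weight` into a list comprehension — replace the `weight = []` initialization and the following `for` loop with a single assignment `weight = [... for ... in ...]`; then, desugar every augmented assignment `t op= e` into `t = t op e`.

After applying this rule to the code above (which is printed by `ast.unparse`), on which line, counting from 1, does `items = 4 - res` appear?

Transformed code:
factor = factor * (5 // factor)
items = items * (items - 8)
weight = [18 + items // num for offset in res]
items = 4 - res
num = 38 % factor
items = 0

4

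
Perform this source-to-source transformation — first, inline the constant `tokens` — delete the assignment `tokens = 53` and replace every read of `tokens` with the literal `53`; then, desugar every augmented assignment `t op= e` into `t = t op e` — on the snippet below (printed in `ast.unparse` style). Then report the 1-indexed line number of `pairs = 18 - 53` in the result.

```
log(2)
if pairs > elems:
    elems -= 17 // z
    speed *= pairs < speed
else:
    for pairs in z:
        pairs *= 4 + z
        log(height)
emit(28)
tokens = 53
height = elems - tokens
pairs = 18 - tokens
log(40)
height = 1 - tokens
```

Transformed code:
log(2)
if pairs > elems:
    elems = elems - 17 // z
    speed = speed * (pairs < speed)
else:
    for pairs in z:
        pairs = pairs * (4 + z)
        log(height)
emit(28)
height = elems - 53
pairs = 18 - 53
log(40)
height = 1 - 53

11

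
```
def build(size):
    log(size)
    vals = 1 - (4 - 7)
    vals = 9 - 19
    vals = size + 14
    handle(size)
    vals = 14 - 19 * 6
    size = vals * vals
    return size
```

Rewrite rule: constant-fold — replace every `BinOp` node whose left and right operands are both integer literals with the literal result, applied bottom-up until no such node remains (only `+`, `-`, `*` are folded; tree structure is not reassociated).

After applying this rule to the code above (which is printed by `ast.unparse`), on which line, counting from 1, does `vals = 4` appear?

3

Transformed code:
def build(size):
    log(size)
    vals = 4
    vals = -10
    vals = size + 14
    handle(size)
    vals = -100
    size = vals * vals
    return size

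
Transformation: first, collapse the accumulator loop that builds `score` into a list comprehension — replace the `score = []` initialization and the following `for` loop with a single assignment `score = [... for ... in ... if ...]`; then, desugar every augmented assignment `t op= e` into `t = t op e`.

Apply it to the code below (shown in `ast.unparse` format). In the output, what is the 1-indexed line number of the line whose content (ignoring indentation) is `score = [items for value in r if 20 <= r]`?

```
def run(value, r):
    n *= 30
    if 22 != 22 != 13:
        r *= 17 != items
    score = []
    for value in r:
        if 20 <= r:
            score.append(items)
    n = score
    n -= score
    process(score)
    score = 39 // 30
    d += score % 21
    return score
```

5

Transformed code:
def run(value, r):
    n = n * 30
    if 22 != 22 != 13:
        r = r * (17 != items)
    score = [items for value in r if 20 <= r]
    n = score
    n = n - score
    process(score)
    score = 39 // 30
    d = d + score % 21
    return score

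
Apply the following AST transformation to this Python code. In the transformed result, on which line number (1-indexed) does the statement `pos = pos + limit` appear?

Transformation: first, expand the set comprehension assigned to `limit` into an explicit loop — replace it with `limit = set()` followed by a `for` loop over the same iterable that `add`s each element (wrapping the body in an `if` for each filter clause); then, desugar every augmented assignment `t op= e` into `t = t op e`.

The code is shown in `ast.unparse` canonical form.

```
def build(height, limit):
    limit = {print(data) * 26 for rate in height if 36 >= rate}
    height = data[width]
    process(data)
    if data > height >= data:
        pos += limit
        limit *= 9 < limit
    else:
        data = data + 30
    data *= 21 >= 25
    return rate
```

Transformed code:
def build(height, limit):
    limit = set()
    for rate in height:
        if 36 >= rate:
            limit.add(print(data) * 26)
    height = data[width]
    process(data)
    if data > height >= data:
        pos = pos + limit
        limit = limit * (9 < limit)
    else:
        data = data + 30
    data = data * (21 >= 25)
    return rate

9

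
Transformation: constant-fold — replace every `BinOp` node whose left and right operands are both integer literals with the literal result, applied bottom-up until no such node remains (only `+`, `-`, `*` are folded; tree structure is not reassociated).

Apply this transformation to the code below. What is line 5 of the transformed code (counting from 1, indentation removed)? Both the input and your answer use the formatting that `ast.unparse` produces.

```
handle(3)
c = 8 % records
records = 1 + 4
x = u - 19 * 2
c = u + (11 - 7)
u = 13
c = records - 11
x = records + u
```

c = u + 4

Transformed code:
handle(3)
c = 8 % records
records = 5
x = u - 38
c = u + 4
u = 13
c = records - 11
x = records + u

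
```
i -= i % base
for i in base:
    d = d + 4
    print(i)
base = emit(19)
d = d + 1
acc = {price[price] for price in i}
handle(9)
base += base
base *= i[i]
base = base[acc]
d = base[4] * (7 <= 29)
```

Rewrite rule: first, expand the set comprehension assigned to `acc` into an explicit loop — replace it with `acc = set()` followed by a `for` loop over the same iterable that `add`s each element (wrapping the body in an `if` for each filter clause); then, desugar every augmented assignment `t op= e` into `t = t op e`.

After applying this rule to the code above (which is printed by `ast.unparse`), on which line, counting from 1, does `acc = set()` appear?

7

Transformed code:
i = i - i % base
for i in base:
    d = d + 4
    print(i)
base = emit(19)
d = d + 1
acc = set()
for price in i:
    acc.add(price[price])
handle(9)
base = base + base
base = base * i[i]
base = base[acc]
d = base[4] * (7 <= 29)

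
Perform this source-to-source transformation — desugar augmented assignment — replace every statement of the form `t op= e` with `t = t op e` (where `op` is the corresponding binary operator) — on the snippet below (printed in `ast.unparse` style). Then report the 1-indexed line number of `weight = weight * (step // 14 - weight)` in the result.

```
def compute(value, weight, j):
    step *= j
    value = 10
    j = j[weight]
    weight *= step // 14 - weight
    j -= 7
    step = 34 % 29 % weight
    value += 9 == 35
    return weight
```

Transformed code:
def compute(value, weight, j):
    step = step * j
    value = 10
    j = j[weight]
    weight = weight * (step // 14 - weight)
    j = j - 7
    step = 34 % 29 % weight
    value = value + (9 == 35)
    return weight

5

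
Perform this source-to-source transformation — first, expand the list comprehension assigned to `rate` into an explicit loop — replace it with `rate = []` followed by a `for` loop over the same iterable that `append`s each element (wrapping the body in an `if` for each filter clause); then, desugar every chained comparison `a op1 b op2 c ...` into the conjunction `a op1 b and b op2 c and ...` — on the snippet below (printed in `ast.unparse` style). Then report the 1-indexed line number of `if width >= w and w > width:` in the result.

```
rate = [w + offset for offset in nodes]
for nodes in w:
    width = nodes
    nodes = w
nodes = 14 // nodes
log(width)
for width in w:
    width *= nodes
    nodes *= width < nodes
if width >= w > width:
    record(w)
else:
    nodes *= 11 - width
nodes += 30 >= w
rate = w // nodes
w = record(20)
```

Transformed code:
rate = []
for offset in nodes:
    rate.append(w + offset)
for nodes in w:
    width = nodes
    nodes = w
nodes = 14 // nodes
log(width)
for width in w:
    width *= nodes
    nodes *= width < nodes
if width >= w and w > width:
    record(w)
else:
    nodes *= 11 - width
nodes += 30 >= w
rate = w // nodes
w = record(20)

12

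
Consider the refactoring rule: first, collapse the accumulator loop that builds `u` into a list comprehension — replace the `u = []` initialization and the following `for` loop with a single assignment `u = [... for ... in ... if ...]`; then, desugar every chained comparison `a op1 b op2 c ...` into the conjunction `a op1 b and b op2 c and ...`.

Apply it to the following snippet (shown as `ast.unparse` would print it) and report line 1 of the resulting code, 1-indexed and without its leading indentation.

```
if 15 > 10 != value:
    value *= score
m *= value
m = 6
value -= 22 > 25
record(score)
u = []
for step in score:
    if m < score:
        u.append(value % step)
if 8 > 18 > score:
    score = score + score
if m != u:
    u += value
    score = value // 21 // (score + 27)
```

if 15 > 10 and 10 != value:

Transformed code:
if 15 > 10 and 10 != value:
    value *= score
m *= value
m = 6
value -= 22 > 25
record(score)
u = [value % step for step in score if m < score]
if 8 > 18 and 18 > score:
    score = score + score
if m != u:
    u += value
    score = value // 21 // (score + 27)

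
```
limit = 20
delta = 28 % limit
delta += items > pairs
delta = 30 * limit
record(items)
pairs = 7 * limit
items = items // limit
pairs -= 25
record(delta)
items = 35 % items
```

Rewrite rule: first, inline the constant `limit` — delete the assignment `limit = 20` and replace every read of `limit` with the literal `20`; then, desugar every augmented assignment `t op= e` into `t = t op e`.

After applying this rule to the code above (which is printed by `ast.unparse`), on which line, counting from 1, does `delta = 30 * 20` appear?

Transformed code:
delta = 28 % 20
delta = delta + (items > pairs)
delta = 30 * 20
record(items)
pairs = 7 * 20
items = items // 20
pairs = pairs - 25
record(delta)
items = 35 % items

3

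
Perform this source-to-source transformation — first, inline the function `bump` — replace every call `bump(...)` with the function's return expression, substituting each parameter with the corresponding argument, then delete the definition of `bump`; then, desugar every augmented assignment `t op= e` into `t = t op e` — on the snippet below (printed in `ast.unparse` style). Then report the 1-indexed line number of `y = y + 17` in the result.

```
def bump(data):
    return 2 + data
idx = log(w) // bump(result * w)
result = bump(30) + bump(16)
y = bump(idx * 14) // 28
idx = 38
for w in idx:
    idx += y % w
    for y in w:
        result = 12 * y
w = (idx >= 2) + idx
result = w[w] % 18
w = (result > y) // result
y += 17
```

Transformed code:
idx = log(w) // (2 + result * w)
result = 2 + 30 + (2 + 16)
y = (2 + idx * 14) // 28
idx = 38
for w in idx:
    idx = idx + y % w
    for y in w:
        result = 12 * y
w = (idx >= 2) + idx
result = w[w] % 18
w = (result > y) // result
y = y + 17

12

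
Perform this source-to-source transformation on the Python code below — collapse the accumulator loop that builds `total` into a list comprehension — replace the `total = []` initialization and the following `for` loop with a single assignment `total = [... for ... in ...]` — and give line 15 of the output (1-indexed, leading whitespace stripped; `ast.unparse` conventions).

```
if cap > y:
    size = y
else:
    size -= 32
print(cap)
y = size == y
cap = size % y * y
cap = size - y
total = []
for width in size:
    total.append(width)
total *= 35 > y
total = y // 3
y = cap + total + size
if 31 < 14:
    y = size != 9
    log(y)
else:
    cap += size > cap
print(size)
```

Transformed code:
if cap > y:
    size = y
else:
    size -= 32
print(cap)
y = size == y
cap = size % y * y
cap = size - y
total = [width for width in size]
total *= 35 > y
total = y // 3
y = cap + total + size
if 31 < 14:
    y = size != 9
    log(y)
else:
    cap += size > cap
print(size)

log(y)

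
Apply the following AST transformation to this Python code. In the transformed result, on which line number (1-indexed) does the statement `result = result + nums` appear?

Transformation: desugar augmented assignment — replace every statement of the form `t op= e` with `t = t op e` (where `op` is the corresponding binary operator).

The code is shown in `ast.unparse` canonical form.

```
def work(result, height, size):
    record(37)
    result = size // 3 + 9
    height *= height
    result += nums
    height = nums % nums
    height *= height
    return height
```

5

Transformed code:
def work(result, height, size):
    record(37)
    result = size // 3 + 9
    height = height * height
    result = result + nums
    height = nums % nums
    height = height * height
    return height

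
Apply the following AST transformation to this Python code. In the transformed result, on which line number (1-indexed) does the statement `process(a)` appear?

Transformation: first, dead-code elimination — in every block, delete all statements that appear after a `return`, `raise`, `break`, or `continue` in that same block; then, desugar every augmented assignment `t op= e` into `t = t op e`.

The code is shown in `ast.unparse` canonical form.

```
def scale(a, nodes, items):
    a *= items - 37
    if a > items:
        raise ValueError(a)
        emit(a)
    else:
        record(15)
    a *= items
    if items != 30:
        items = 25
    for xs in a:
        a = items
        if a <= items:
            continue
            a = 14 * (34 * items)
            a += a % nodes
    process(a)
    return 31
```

Transformed code:
def scale(a, nodes, items):
    a = a * (items - 37)
    if a > items:
        raise ValueError(a)
    else:
        record(15)
    a = a * items
    if items != 30:
        items = 25
    for xs in a:
        a = items
        if a <= items:
            continue
    process(a)
    return 31

14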